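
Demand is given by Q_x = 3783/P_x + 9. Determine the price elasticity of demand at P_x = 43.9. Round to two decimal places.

-0.91

At P_x = 43.9, Q_x = 95.1731.
dQ_x/dP_x = −3783/P_x² = −1.9629.
Point elasticity E = (dQ_x/dP_x)·(P_x/Q_x) = -1.9629 × 43.9/95.1731 ≈ -0.91.
|E| < 1, so demand is inelastic at this price.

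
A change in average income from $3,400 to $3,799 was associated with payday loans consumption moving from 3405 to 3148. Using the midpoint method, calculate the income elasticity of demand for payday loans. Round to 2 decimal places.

-0.71

%ΔQ = (3148 − 3405)/[(3405+3148)/2] = -257/3276.5 ≈ -0.0784.
%ΔI = (3,799 − 3,400)/[(3,400+3,799)/2] = 399/3599.5 ≈ 0.1108.
E_I = %ΔQ/%ΔI ≈ -0.71.
E_I < 0: inferior good.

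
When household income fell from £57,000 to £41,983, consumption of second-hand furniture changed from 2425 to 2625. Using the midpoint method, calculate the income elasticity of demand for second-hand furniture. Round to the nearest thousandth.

-0.261

%ΔQ = (2625 − 2425)/[(2425+2625)/2] = 200/2525 ≈ 0.0792.
%ΔI = (41,983 − 57,000)/[(57,000+41,983)/2] = -15017/49491.5 ≈ -0.3034.
E_I = %ΔQ/%ΔI ≈ -0.261.
E_I < 0: inferior good.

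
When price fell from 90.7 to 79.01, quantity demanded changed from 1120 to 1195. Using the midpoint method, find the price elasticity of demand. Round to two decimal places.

%ΔQ = (1195 − 1120)/[(1120 + 1195)/2] = 75/1157.5 ≈ 0.0648.
%Δp = (79.01 − 90.7)/[(90.7 + 79.01)/2] = -11.69/84.855 ≈ -0.1378.
Arc elasticity E = %ΔQ/%Δp ≈ 0.0648/-0.1378 ≈ -0.47.
|E| < 1: demand is inelastic over this range.

-0.47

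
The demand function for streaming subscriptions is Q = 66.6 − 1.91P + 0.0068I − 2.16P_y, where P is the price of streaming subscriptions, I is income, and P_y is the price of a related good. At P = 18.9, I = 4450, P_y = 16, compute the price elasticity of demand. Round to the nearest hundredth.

First evaluate Q: 66.6 − 1.91(18.9) + 0.0068(4450) − 2.16(16) = 66.6 − 36.099 + 30.26 − 34.56 = 26.201.
∂Q/∂P = −1.91, so E_p = (−1.91)·(18.9/26.201) ≈ -1.38.
|E_p| > 1: demand is elastic.

-1.38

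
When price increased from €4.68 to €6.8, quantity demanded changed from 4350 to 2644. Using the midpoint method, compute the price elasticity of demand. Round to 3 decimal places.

%ΔQ = (2644 − 4350)/[(4350 + 2644)/2] = -1706/3497 ≈ -0.4878.
%ΔP = (6.8 − 4.68)/[(4.68 + 6.8)/2] = 2.12/5.74 ≈ 0.3693.
Arc elasticity E = %ΔQ/%ΔP ≈ -0.4878/0.3693 ≈ -1.321.
|E| > 1: demand is elastic over this range.

-1.321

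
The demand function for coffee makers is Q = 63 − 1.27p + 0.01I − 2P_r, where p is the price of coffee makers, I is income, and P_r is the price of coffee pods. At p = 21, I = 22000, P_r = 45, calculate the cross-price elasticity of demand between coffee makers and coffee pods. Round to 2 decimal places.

At the given point, Q = 63 − 1.27(21) + 0.01(22000) − 2(45) = 63 − 26.67 + 220 − 90 = 166.33.
∂Q/∂P_r = −2, so E_xy = -2·(45/166.33) ≈ -0.54.
E_xy < 0: the goods are complements.

-0.54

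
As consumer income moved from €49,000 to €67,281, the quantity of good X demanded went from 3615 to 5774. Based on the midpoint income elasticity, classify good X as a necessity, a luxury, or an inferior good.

luxury

%ΔQ = (5774 − 3615)/[(3615+5774)/2] = 2159/4694.5 ≈ 0.4599.
%ΔY = (67,281 − 49,000)/[(49,000+67,281)/2] = 18281/58140.5 ≈ 0.3144.
E_I = %ΔQ/%ΔY ≈ 1.463.
E_I > 1: normal good (luxury).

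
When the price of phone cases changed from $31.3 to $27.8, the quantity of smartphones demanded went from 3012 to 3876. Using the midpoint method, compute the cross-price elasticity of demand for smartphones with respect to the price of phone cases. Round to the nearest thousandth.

%ΔQ_x = (3876 − 3012)/[(3012+3876)/2] = 864/3444 ≈ 0.2509.
%ΔP_y = (27.8 − 31.3)/[(31.3+27.8)/2] ≈ -0.1184.
E_xy = 0.2509/-0.1184 ≈ -2.118.
E_xy < 0, so smartphones and phone cases are complements.

-2.118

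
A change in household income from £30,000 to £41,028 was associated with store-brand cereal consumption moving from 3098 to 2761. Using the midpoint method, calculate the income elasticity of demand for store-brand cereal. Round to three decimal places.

%ΔQ = (2761 − 3098)/[(3098+2761)/2] = -337/2929.5 ≈ -0.1150.
%ΔI = (41,028 − 30,000)/[(30,000+41,028)/2] = 11028/35514 ≈ 0.3105.
E_I = %ΔQ/%ΔI ≈ -0.370.
E_I < 0: inferior good.

-0.370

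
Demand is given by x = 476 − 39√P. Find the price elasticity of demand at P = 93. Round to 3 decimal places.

-1.882

At P = 93, x = 99.8976.
dx/dP = −39/(2√P) = −39/(2·9.6437).
Point elasticity E = (dx/dP)·(P/x) = -2.0221 × 93/99.8976 ≈ -1.882.
|E| > 1, so demand is elastic at this price.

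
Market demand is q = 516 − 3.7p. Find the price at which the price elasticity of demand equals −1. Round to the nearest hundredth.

69.73

For linear demand q = a − bp, E = −bp/(a − bp). |E| = 1 ⇒ bp = a − bp ⇒ p = a/(2b).
p = 516/(2·3.7) ≈ 69.73.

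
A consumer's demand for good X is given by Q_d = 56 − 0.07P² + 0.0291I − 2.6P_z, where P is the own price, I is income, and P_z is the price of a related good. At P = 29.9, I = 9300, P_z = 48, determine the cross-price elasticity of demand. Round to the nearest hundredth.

-0.90

At the given point, Q_d = 56 − 0.07(29.9)² + 0.0291(9300) − 2.6(48) = 56 − 62.5807 + 270.63 − 124.8 = 139.2493.
∂Q_d/∂P_z = −2.6, so E_xy = -2.6·(48/139.2493) ≈ -0.90.
E_xy < 0: the goods are complements.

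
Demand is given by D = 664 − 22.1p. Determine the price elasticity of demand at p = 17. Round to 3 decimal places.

-1.303

At p = 17, D = 288.3.
dD/dp = −22.1.
Point elasticity E = (dD/dp)·(p/D) = -22.1 × 17/288.3 ≈ -1.303.
|E| > 1, so demand is elastic at this price.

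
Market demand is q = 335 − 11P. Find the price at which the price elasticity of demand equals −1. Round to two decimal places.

15.23

For linear demand q = a − bP, E = −bP/(a − bP). |E| = 1 ⇒ bP = a − bP ⇒ P = a/(2b).
P = 335/(2·11) ≈ 15.23.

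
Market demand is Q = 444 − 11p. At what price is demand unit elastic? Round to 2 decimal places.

For linear demand Q = a − bp, E = −bp/(a − bp). |E| = 1 ⇒ bp = a − bp ⇒ p = a/(2b).
p = 444/(2·11) ≈ 20.18.

20.18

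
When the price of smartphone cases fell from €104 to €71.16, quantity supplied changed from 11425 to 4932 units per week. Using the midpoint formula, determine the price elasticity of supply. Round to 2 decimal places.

%ΔQ = (4932 − 11425)/[(11425 + 4932)/2] = -6493/8178.5 ≈ -0.7939.
%Δp = (71.16 − 104)/[(104 + 71.16)/2] = -32.84/87.58 ≈ -0.3750.
Arc elasticity E = %ΔQ/%Δp ≈ -0.7939/-0.3750 ≈ 2.12.
|E| > 1: supply is elastic over this range.

2.12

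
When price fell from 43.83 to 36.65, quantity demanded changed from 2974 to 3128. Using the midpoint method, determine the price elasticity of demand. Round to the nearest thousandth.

-0.283

%ΔQ = (3128 − 2974)/[(2974 + 3128)/2] = 154/3051 ≈ 0.0505.
%Δp = (36.65 − 43.83)/[(43.83 + 36.65)/2] = -7.18/40.24 ≈ -0.1784.
Arc elasticity E = %ΔQ/%Δp ≈ 0.0505/-0.1784 ≈ -0.283.
|E| < 1: demand is inelastic over this range.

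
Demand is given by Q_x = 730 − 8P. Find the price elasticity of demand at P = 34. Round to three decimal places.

-0.594

At P = 34, Q_x = 458.
dQ_x/dP = −8.
Point elasticity E = (dQ_x/dP)·(P/Q_x) = -8 × 34/458 ≈ -0.594.
|E| < 1, so demand is inelastic at this price.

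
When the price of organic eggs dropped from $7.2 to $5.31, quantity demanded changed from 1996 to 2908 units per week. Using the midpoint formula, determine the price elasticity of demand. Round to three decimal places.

-1.231

%Δq = (2908 − 1996)/[(1996 + 2908)/2] = 912/2452 ≈ 0.3719.
%Δp = (5.31 − 7.2)/[(7.2 + 5.31)/2] = -1.89/6.255 ≈ -0.3022.
Arc elasticity E = %Δq/%Δp ≈ 0.3719/-0.3022 ≈ -1.231.
|E| > 1: demand is elastic over this range.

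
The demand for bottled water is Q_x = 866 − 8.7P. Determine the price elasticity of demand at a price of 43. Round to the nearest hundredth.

-0.76

At P = 43, Q_x = 491.9.
dQ_x/dP = −8.7.
Point elasticity E = (dQ_x/dP)·(P/Q_x) = -8.7 × 43/491.9 ≈ -0.76.
|E| < 1, so demand is inelastic at this price.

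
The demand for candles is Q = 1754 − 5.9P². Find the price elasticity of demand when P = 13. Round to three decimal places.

At P = 13, Q = 756.9.
dQ/dP = −2·5.9·P = −153.4.
Point elasticity E = (dQ/dP)·(P/Q) = -153.4 × 13/756.9 ≈ -2.635.
|E| > 1, so demand is elastic at this price.

-2.635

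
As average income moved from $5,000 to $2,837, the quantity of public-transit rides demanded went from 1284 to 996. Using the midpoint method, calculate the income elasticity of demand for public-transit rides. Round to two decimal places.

0.46

%ΔQ = (996 − 1284)/[(1284+996)/2] = -288/1140 ≈ -0.2526.
%ΔI = (2,837 − 5,000)/[(5,000+2,837)/2] = -2163/3918.5 ≈ -0.5520.
E_I = %ΔQ/%ΔI ≈ 0.46.
E_I ∈ (0,1): normal good (necessity).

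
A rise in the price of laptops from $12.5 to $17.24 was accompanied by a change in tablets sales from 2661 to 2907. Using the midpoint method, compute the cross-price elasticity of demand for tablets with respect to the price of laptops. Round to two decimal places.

0.28

%ΔQ_x = (2907 − 2661)/[(2661+2907)/2] = 246/2784 ≈ 0.0884.
%ΔP_y = (17.24 − 12.5)/[(12.5+17.24)/2] ≈ 0.3188.
E_xy = 0.0884/0.3188 ≈ 0.28.
E_xy > 0, so tablets and laptops are substitutes.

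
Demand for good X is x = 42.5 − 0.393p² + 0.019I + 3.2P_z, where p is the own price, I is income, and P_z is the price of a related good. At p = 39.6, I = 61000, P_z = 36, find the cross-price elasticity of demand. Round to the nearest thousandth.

x = 42.5 − 0.393(39.6)² + 0.019(61000) + 3.2(36) = 42.5 − 616.2869 + 1159 + 115.2 = 700.4131.
∂x/∂P_z = +3.2, so E_xy = 3.2·(36/700.4131) ≈ 0.164.
E_xy > 0: the goods are substitutes.

0.164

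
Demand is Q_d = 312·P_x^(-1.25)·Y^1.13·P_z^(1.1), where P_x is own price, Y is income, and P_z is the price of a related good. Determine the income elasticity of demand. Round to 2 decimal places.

For a Cobb–Douglas (constant-elasticity) form Q_d = A·Y^α·…, the elasticity with respect to Y equals the exponent α at every point.
Here the exponent on Y is 1.13, so the income elasticity of demand is 1.13.

1.13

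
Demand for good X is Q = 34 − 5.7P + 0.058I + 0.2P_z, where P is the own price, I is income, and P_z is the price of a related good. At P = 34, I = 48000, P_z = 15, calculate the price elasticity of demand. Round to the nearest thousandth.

Q = 34 − 5.7(34) + 0.058(48000) + 0.2(15) = 34 − 193.8 + 2784 + 3 = 2627.2.
∂Q/∂P = −5.7, so E_p = (−5.7)·(34/2627.2) ≈ -0.074.
|E_p| < 1: demand is inelastic.

-0.074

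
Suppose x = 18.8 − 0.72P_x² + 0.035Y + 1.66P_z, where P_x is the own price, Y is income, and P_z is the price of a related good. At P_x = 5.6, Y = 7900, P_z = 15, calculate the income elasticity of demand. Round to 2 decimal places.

Evaluating quantity at (P_x, Y, P_z) gives x = 18.8 − 0.72(5.6)² + 0.035(7900) + 1.66(15) = 18.8 − 22.5792 + 276.5 + 24.9 = 297.6208.
∂x/∂Y = +0.035, so E_I = 0.035·(7900/297.6208) ≈ 0.93.
E_I ∈ (0,1): normal good (necessity).

0.93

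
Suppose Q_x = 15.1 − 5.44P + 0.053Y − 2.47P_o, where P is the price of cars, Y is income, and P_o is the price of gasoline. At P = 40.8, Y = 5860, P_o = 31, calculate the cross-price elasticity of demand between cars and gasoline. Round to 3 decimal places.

Q_x = 15.1 − 5.44(40.8) + 0.053(5860) − 2.47(31) = 15.1 − 221.952 + 310.58 − 76.57 = 27.158.
∂Q_x/∂P_o = −2.47, so E_xy = -2.47·(31/27.158) ≈ -2.819.
E_xy < 0: the goods are complements.

-2.819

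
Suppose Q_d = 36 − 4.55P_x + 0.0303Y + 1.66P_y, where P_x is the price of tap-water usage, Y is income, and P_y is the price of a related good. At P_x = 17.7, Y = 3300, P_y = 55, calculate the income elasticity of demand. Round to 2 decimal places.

At the given point, Q_d = 36 − 4.55(17.7) + 0.0303(3300) + 1.66(55) = 36 − 80.535 + 99.99 + 91.3 = 146.755.
∂Q_d/∂Y = +0.0303, so E_I = 0.0303·(3300/146.755) ≈ 0.68.
E_I ∈ (0,1): normal good (necessity).

0.68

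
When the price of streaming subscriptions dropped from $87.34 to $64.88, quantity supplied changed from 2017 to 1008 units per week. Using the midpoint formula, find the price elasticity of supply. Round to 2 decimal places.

2.26

%Δq = (1008 − 2017)/[(2017 + 1008)/2] = -1009/1512.5 ≈ -0.6671.
%Δp = (64.88 − 87.34)/[(87.34 + 64.88)/2] = -22.46/76.11 ≈ -0.2951.
Arc elasticity E = %Δq/%Δp ≈ -0.6671/-0.2951 ≈ 2.26.
|E| > 1: supply is elastic over this range.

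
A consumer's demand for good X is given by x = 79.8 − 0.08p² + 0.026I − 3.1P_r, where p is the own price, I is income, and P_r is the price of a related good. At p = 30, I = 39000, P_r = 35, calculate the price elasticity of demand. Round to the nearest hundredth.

-0.16

Evaluating quantity at (p, I, P_r) gives x = 79.8 − 0.08(30)² + 0.026(39000) − 3.1(35) = 79.8 − 72 + 1014 − 108.5 = 913.3.
∂x/∂p = −2·0.08·p = -4.8, so E_p = -4.8·(30/913.3) ≈ -0.16.
|E_p| < 1: demand is inelastic.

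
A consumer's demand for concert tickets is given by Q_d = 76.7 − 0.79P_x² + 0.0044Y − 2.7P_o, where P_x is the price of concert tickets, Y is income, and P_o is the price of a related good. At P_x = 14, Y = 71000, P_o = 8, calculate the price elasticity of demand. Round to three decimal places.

-1.456

Q_d = 76.7 − 0.79(14)² + 0.0044(71000) − 2.7(8) = 76.7 − 154.84 + 312.4 − 21.6 = 212.66.
∂Q_d/∂P_x = −2·0.79·P_x = -22.12, so E_p = -22.12·(14/212.66) ≈ -1.456.
|E_p| > 1: demand is elastic.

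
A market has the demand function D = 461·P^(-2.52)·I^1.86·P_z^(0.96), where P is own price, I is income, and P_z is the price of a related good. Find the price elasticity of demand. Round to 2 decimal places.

-2.52

For a Cobb–Douglas (constant-elasticity) form D = A·P^α·…, the elasticity with respect to P equals the exponent α at every point.
Here the exponent on P is -2.52, so the price elasticity of demand is -2.52.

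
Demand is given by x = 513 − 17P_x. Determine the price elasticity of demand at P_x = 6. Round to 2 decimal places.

-0.25

At P_x = 6, x = 411.
dx/dP_x = −17.
Point elasticity E = (dx/dP_x)·(P_x/x) = -17 × 6/411 ≈ -0.25.
|E| < 1, so demand is inelastic at this price.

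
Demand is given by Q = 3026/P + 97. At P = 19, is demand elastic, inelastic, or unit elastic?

At P = 19, Q = 256.2632.
dQ/dP = −3026/P² = −8.3823.
Point elasticity E = (dQ/dP)·(P/Q) = -8.3823 × 19/256.2632 ≈ -0.621.
|E| ≈ 0.621 < 1, so demand is inelastic.

inelastic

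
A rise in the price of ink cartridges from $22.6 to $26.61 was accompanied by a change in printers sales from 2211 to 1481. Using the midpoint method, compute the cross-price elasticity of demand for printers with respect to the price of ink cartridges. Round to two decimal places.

-2.43

%ΔQ_x = (1481 − 2211)/[(2211+1481)/2] = -730/1846 ≈ -0.3954.
%ΔP_y = (26.61 − 22.6)/[(22.6+26.61)/2] ≈ 0.1630.
E_xy = -0.3954/0.1630 ≈ -2.43.
E_xy < 0, so printers and ink cartridges are complements.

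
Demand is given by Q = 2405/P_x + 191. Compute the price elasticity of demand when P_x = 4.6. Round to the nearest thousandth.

-0.732

At P_x = 4.6, Q = 713.8261.
dQ/dP_x = −2405/P_x² = −113.6578.
Point elasticity E = (dQ/dP_x)·(P_x/Q) = -113.6578 × 4.6/713.8261 ≈ -0.732.
|E| < 1, so demand is inelastic at this price.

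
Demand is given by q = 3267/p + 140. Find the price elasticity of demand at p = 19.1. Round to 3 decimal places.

At p = 19.1, q = 311.0471.
dq/dp = −3267/p² = −8.9553.
Point elasticity E = (dq/dp)·(p/q) = -8.9553 × 19.1/311.0471 ≈ -0.550.
|E| < 1, so demand is inelastic at this price.

-0.550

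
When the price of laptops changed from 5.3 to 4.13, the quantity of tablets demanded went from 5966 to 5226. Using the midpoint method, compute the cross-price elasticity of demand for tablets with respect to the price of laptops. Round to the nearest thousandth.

%ΔQ_x = (5226 − 5966)/[(5966+5226)/2] = -740/5596 ≈ -0.1322.
%ΔP_y = (4.13 − 5.3)/[(5.3+4.13)/2] ≈ -0.2481.
E_xy = -0.1322/-0.2481 ≈ 0.533.
E_xy > 0, so tablets and laptops are substitutes.

0.533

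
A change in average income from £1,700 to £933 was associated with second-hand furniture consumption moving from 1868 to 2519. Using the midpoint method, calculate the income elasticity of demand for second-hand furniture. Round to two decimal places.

%ΔQ = (2519 − 1868)/[(1868+2519)/2] = 651/2193.5 ≈ 0.2968.
%ΔI = (933 − 1,700)/[(1,700+933)/2] = -767/1316.5 ≈ -0.5826.
E_I = %ΔQ/%ΔI ≈ -0.51.
E_I < 0: inferior good.

-0.51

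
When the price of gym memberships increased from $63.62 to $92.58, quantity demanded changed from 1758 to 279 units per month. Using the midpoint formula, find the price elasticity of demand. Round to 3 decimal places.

%ΔQ = (279 − 1758)/[(1758 + 279)/2] = -1479/1018.5 ≈ -1.4521.
%Δp = (92.58 − 63.62)/[(63.62 + 92.58)/2] = 28.96/78.1 ≈ 0.3708.
Arc elasticity E = %ΔQ/%Δp ≈ -1.4521/0.3708 ≈ -3.916.
|E| > 1: demand is elastic over this range.

-3.916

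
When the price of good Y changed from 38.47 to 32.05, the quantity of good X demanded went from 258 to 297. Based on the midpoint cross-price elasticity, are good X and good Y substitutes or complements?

complements

%ΔQ_x = (297 − 258)/[(258+297)/2] = 39/277.5 ≈ 0.1405.
%ΔP_y = (32.05 − 38.47)/[(38.47+32.05)/2] ≈ -0.1821.
E_xy = 0.1405/-0.1821 ≈ -0.772.
E_xy < 0, so the goods are complements.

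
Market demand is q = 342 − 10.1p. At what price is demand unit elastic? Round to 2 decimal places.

16.93

For linear demand q = a − bp, E = −bp/(a − bp). |E| = 1 ⇒ bp = a − bp ⇒ p = a/(2b).
p = 342/(2·10.1) ≈ 16.93.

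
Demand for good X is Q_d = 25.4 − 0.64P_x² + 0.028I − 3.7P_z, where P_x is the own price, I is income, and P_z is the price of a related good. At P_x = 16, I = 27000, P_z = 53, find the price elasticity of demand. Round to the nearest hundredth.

Substituting, Q_d = 25.4 − 0.64(16)² + 0.028(27000) − 3.7(53) = 25.4 − 163.84 + 756 − 196.1 = 421.46.
∂Q_d/∂P_x = −2·0.64·P_x = -20.48, so E_p = -20.48·(16/421.46) ≈ -0.78.
|E_p| < 1: demand is inelastic.

-0.78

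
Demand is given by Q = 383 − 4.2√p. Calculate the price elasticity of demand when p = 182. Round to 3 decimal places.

At p = 182, Q = 326.3389.
dQ/dp = −4.2/(2√p) = −4.2/(2·13.4907).
Point elasticity E = (dQ/dp)·(p/Q) = -0.1557 × 182/326.3389 ≈ -0.087.
|E| < 1, so demand is inelastic at this price.

-0.087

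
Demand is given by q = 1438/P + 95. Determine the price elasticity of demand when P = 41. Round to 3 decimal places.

-0.270

At P = 41, q = 130.0732.
dq/dP = −1438/P² = −0.8554.
Point elasticity E = (dq/dP)·(P/q) = -0.8554 × 41/130.0732 ≈ -0.270.
|E| < 1, so demand is inelastic at this price.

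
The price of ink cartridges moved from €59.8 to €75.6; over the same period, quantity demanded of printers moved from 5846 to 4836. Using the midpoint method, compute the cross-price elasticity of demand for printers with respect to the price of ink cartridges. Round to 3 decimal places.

%ΔQ_x = (4836 − 5846)/[(5846+4836)/2] = -1010/5341 ≈ -0.1891.
%ΔP_y = (75.6 − 59.8)/[(59.8+75.6)/2] ≈ 0.2334.
E_xy = -0.1891/0.2334 ≈ -0.810.
E_xy < 0, so printers and ink cartridges are complements.

-0.810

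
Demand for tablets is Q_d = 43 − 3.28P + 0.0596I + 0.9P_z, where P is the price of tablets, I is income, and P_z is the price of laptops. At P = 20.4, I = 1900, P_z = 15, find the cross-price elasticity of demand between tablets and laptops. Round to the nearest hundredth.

Substituting, Q_d = 43 − 3.28(20.4) + 0.0596(1900) + 0.9(15) = 43 − 66.912 + 113.24 + 13.5 = 102.828.
∂Q_d/∂P_z = +0.9, so E_xy = 0.9·(15/102.828) ≈ 0.13.
E_xy > 0: the goods are substitutes.

0.13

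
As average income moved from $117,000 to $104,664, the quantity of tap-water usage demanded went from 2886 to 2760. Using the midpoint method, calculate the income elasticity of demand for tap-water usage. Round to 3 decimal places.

0.401

%ΔQ = (2760 − 2886)/[(2886+2760)/2] = -126/2823 ≈ -0.0446.
%ΔI = (104,664 − 117,000)/[(117,000+104,664)/2] = -12336/110832 ≈ -0.1113.
E_I = %ΔQ/%ΔI ≈ 0.401.
E_I ∈ (0,1): normal good (necessity).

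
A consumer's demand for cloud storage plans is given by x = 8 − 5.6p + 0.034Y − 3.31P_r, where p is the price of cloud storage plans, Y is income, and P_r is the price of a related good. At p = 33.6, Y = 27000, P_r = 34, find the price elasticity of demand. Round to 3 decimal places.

First evaluate x: 8 − 5.6(33.6) + 0.034(27000) − 3.31(34) = 8 − 188.16 + 918 − 112.54 = 625.3.
∂x/∂p = −5.6, so E_p = (−5.6)·(33.6/625.3) ≈ -0.301.
|E_p| < 1: demand is inelastic.

-0.301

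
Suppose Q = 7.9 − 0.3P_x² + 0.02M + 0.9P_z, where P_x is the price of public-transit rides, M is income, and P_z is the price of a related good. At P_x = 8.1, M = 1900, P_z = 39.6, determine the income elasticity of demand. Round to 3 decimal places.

First evaluate Q: 7.9 − 0.3(8.1)² + 0.02(1900) + 0.9(39.6) = 7.9 − 19.683 + 38 + 35.64 = 61.857.
∂Q/∂M = +0.02, so E_I = 0.02·(1900/61.857) ≈ 0.614.
E_I ∈ (0,1): normal good (necessity).

0.614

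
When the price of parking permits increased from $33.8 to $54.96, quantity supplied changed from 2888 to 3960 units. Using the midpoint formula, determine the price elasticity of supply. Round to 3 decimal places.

%Δq = (3960 − 2888)/[(2888 + 3960)/2] = 1072/3424 ≈ 0.3131.
%Δp = (54.96 − 33.8)/[(33.8 + 54.96)/2] = 21.16/44.38 ≈ 0.4768.
Arc elasticity E = %Δq/%Δp ≈ 0.3131/0.4768 ≈ 0.657.
|E| < 1: supply is inelastic over this range.

0.657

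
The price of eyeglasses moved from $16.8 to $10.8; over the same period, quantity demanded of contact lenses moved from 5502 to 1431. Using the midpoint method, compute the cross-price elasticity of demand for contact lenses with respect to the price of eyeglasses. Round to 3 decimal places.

2.701

%ΔQ_x = (1431 − 5502)/[(5502+1431)/2] = -4071/3466.5 ≈ -1.1744.
%ΔP_y = (10.8 − 16.8)/[(16.8+10.8)/2] ≈ -0.4348.
E_xy = -1.1744/-0.4348 ≈ 2.701.
E_xy > 0, so contact lenses and eyeglasses are substitutes.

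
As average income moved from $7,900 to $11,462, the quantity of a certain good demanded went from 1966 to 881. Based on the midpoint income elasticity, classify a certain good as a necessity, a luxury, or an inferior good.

%ΔQ = (881 − 1966)/[(1966+881)/2] = -1085/1423.5 ≈ -0.7622.
%ΔM = (11,462 − 7,900)/[(7,900+11,462)/2] = 3562/9681 ≈ 0.3679.
E_I = %ΔQ/%ΔM ≈ -2.072.
E_I < 0: inferior good.

inferior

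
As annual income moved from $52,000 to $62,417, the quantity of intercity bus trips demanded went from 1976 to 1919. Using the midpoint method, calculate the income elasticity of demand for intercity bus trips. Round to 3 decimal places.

%ΔQ = (1919 − 1976)/[(1976+1919)/2] = -57/1947.5 ≈ -0.0293.
%ΔI = (62,417 − 52,000)/[(52,000+62,417)/2] = 10417/57208.5 ≈ 0.1821.
E_I = %ΔQ/%ΔI ≈ -0.161.
E_I < 0: inferior good.

-0.161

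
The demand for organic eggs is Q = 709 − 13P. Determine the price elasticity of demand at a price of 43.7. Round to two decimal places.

At P = 43.7, Q = 140.9.
dQ/dP = −13.
Point elasticity E = (dQ/dP)·(P/Q) = -13 × 43.7/140.9 ≈ -4.03.
|E| > 1, so demand is elastic at this price.

-4.03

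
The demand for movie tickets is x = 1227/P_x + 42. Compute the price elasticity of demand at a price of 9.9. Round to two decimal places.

-0.75

At P_x = 9.9, x = 165.9394.
dx/dP_x = −1227/P_x² = −12.5191.
Point elasticity E = (dx/dP_x)·(P_x/x) = -12.5191 × 9.9/165.9394 ≈ -0.75.
|E| < 1, so demand is inelastic at this price.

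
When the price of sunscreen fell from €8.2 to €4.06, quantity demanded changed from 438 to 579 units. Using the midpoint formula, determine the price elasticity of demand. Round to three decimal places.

-0.411

%Δq = (579 − 438)/[(438 + 579)/2] = 141/508.5 ≈ 0.2773.
%Δp = (4.06 − 8.2)/[(8.2 + 4.06)/2] = -4.14/6.13 ≈ -0.6754.
Arc elasticity E = %Δq/%Δp ≈ 0.2773/-0.6754 ≈ -0.411.
|E| < 1: demand is inelastic over this range.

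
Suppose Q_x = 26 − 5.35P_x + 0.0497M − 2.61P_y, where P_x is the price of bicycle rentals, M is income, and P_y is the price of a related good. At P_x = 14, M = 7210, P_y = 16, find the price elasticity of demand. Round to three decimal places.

-0.280

Evaluating quantity at (P_x, M, P_y) gives Q_x = 26 − 5.35(14) + 0.0497(7210) − 2.61(16) = 26 − 74.9 + 358.337 − 41.76 = 267.677.
∂Q_x/∂P_x = −5.35, so E_p = (−5.35)·(14/267.677) ≈ -0.280.
|E_p| < 1: demand is inelastic.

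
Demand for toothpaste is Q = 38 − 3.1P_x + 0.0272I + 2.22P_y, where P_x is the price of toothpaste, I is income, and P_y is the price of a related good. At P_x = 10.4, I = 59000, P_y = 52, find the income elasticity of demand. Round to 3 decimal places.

Evaluating quantity at (P_x, I, P_y) gives Q = 38 − 3.1(10.4) + 0.0272(59000) + 2.22(52) = 38 − 32.24 + 1604.8 + 115.44 = 1726.
∂Q/∂I = +0.0272, so E_I = 0.0272·(59000/1726) ≈ 0.930.
E_I ∈ (0,1): normal good (necessity).

0.930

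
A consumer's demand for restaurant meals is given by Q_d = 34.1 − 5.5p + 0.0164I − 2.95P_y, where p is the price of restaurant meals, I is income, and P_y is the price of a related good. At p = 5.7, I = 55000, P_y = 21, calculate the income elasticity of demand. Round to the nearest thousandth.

At the given point, Q_d = 34.1 − 5.5(5.7) + 0.0164(55000) − 2.95(21) = 34.1 − 31.35 + 902 − 61.95 = 842.8.
∂Q_d/∂I = +0.0164, so E_I = 0.0164·(55000/842.8) ≈ 1.070.
E_I > 1: normal good (luxury).

1.070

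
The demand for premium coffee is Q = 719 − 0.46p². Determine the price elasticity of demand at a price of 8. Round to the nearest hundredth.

At p = 8, Q = 689.56.
dQ/dp = −2·0.46·p = −7.36.
Point elasticity E = (dQ/dp)·(p/Q) = -7.36 × 8/689.56 ≈ -0.09.
|E| < 1, so demand is inelastic at this price.

-0.09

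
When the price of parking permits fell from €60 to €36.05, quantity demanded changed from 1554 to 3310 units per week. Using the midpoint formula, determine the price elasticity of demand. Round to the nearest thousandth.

-1.448

%Δq = (3310 − 1554)/[(1554 + 3310)/2] = 1756/2432 ≈ 0.7220.
%Δp = (36.05 − 60)/[(60 + 36.05)/2] = -23.95/48.025 ≈ -0.4987.
Arc elasticity E = %Δq/%Δp ≈ 0.7220/-0.4987 ≈ -1.448.
|E| > 1: demand is elastic over this range.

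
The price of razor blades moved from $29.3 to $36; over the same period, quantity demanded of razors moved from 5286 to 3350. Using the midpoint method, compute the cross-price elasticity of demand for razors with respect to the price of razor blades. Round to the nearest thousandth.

%ΔQ_x = (3350 − 5286)/[(5286+3350)/2] = -1936/4318 ≈ -0.4484.
%ΔP_y = (36 − 29.3)/[(29.3+36)/2] ≈ 0.2052.
E_xy = -0.4484/0.2052 ≈ -2.185.
E_xy < 0, so razors and razor blades are complements.

-2.185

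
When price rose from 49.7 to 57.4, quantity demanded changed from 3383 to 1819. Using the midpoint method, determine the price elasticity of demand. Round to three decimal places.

-4.182

%ΔQ = (1819 − 3383)/[(3383 + 1819)/2] = -1564/2601 ≈ -0.6013.
%Δp = (57.4 − 49.7)/[(49.7 + 57.4)/2] = 7.7/53.55 ≈ 0.1438.
Arc elasticity E = %ΔQ/%Δp ≈ -0.6013/0.1438 ≈ -4.182.
|E| > 1: demand is elastic over this range.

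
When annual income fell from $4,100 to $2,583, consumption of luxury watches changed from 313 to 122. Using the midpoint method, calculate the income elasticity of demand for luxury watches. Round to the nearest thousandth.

1.934

%ΔQ = (122 − 313)/[(313+122)/2] = -191/217.5 ≈ -0.8782.
%ΔI = (2,583 − 4,100)/[(4,100+2,583)/2] = -1517/3341.5 ≈ -0.4540.
E_I = %ΔQ/%ΔI ≈ 1.934.
E_I > 1: normal good (luxury).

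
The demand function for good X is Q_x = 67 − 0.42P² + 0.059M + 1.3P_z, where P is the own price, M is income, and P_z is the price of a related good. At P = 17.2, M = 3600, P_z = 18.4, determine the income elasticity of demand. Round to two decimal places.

First evaluate Q_x: 67 − 0.42(17.2)² + 0.059(3600) + 1.3(18.4) = 67 − 124.2528 + 212.4 + 23.92 = 179.0672.
∂Q_x/∂M = +0.059, so E_I = 0.059·(3600/179.0672) ≈ 1.19.
E_I > 1: normal good (luxury).

1.19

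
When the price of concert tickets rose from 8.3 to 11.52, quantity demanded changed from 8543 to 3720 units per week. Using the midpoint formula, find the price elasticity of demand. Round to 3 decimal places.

-2.421

%ΔQ = (3720 − 8543)/[(8543 + 3720)/2] = -4823/6131.5 ≈ -0.7866.
%ΔP = (11.52 − 8.3)/[(8.3 + 11.52)/2] = 3.22/9.91 ≈ 0.3249.
Arc elasticity E = %ΔQ/%ΔP ≈ -0.7866/0.3249 ≈ -2.421.
|E| > 1: demand is elastic over this range.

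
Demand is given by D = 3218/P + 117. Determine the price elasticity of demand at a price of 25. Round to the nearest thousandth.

-0.524

At P = 25, D = 245.72.
dD/dP = −3218/P² = −5.1488.
Point elasticity E = (dD/dP)·(P/D) = -5.1488 × 25/245.72 ≈ -0.524.
|E| < 1, so demand is inelastic at this price.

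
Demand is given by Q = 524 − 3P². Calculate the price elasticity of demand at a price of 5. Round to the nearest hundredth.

-0.33

At P = 5, Q = 449.
dQ/dP = −2·3·P = −30.
Point elasticity E = (dQ/dP)·(P/Q) = -30 × 5/449 ≈ -0.33.
|E| < 1, so demand is inelastic at this price.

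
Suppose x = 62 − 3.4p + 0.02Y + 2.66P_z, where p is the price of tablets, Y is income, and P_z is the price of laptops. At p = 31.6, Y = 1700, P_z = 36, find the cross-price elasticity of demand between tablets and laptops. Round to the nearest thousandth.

1.136

First evaluate x: 62 − 3.4(31.6) + 0.02(1700) + 2.66(36) = 62 − 107.44 + 34 + 95.76 = 84.32.
∂x/∂P_z = +2.66, so E_xy = 2.66·(36/84.32) ≈ 1.136.
E_xy > 0: the goods are substitutes.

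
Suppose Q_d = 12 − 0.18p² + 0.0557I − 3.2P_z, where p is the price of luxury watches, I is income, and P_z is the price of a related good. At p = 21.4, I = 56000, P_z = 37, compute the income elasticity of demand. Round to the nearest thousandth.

1.064

Evaluating quantity at (p, I, P_z) gives Q_d = 12 − 0.18(21.4)² + 0.0557(56000) − 3.2(37) = 12 − 82.4328 + 3119.2 − 118.4 = 2930.3672.
∂Q_d/∂I = +0.0557, so E_I = 0.0557·(56000/2930.3672) ≈ 1.064.
E_I > 1: normal good (luxury).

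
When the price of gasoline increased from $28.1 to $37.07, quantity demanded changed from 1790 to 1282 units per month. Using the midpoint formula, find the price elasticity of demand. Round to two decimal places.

-1.20

%ΔQ = (1282 − 1790)/[(1790 + 1282)/2] = -508/1536 ≈ -0.3307.
%Δp = (37.07 − 28.1)/[(28.1 + 37.07)/2] = 8.97/32.585 ≈ 0.2753.
Arc elasticity E = %ΔQ/%Δp ≈ -0.3307/0.2753 ≈ -1.20.
|E| > 1: demand is elastic over this range.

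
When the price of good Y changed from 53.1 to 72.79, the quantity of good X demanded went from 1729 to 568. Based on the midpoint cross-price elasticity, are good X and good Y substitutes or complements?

complements

%ΔQ_x = (568 − 1729)/[(1729+568)/2] = -1161/1148.5 ≈ -1.0109.
%ΔP_y = (72.79 − 53.1)/[(53.1+72.79)/2] ≈ 0.3128.
E_xy = -1.0109/0.3128 ≈ -3.232.
E_xy < 0, so the goods are complements.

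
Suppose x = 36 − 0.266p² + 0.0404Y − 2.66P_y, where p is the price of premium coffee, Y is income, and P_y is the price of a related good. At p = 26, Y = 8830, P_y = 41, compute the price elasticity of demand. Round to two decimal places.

-3.46

x = 36 − 0.266(26)² + 0.0404(8830) − 2.66(41) = 36 − 179.816 + 356.732 − 109.06 = 103.856.
∂x/∂p = −2·0.266·p = -13.832, so E_p = -13.832·(26/103.856) ≈ -3.46.
|E_p| > 1: demand is elastic.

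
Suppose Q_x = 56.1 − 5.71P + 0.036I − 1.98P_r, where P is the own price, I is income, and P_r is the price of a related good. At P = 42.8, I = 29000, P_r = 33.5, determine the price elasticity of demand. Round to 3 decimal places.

Evaluating quantity at (P, I, P_r) gives Q_x = 56.1 − 5.71(42.8) + 0.036(29000) − 1.98(33.5) = 56.1 − 244.388 + 1044 − 66.33 = 789.382.
∂Q_x/∂P = −5.71, so E_p = (−5.71)·(42.8/789.382) ≈ -0.310.
|E_p| < 1: demand is inelastic.

-0.310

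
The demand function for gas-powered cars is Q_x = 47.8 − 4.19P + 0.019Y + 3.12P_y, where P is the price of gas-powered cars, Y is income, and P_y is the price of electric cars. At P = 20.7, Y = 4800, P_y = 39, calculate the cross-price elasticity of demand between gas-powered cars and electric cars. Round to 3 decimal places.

0.700

First evaluate Q_x: 47.8 − 4.19(20.7) + 0.019(4800) + 3.12(39) = 47.8 − 86.733 + 91.2 + 121.68 = 173.947.
∂Q_x/∂P_y = +3.12, so E_xy = 3.12·(39/173.947) ≈ 0.700.
E_xy > 0: the goods are substitutes.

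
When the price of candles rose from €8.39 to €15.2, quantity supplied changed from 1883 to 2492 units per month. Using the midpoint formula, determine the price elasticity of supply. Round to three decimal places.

%Δq = (2492 − 1883)/[(1883 + 2492)/2] = 609/2187.5 ≈ 0.2784.
%Δp = (15.2 − 8.39)/[(8.39 + 15.2)/2] = 6.81/11.795 ≈ 0.5774.
Arc elasticity E = %Δq/%Δp ≈ 0.2784/0.5774 ≈ 0.482.
|E| < 1: supply is inelastic over this range.

0.482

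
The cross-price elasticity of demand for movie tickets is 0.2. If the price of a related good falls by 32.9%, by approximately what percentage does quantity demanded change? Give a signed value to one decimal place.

%ΔQ ≈ E × %ΔP_y = (0.2) × (-32.9%) ≈ -6.6%.

-6.6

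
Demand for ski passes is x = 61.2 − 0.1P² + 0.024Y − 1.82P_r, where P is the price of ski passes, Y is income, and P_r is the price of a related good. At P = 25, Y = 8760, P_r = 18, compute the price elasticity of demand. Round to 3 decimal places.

x = 61.2 − 0.1(25)² + 0.024(8760) − 1.82(18) = 61.2 − 62.5 + 210.24 − 32.76 = 176.18.
∂x/∂P = −2·0.1·P = -5, so E_p = -5·(25/176.18) ≈ -0.710.
|E_p| < 1: demand is inelastic.

-0.710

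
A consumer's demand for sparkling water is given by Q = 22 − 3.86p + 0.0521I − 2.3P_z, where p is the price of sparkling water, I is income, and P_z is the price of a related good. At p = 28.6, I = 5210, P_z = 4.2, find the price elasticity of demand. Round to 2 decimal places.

At the given point, Q = 22 − 3.86(28.6) + 0.0521(5210) − 2.3(4.2) = 22 − 110.396 + 271.441 − 9.66 = 173.385.
∂Q/∂p = −3.86, so E_p = (−3.86)·(28.6/173.385) ≈ -0.64.
|E_p| < 1: demand is inelastic.

-0.64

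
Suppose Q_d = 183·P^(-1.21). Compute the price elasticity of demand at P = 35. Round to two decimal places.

-1.21

For a Cobb–Douglas (constant-elasticity) form Q_d = A·P^α·…, the elasticity with respect to P equals the exponent α at every point.
Here the exponent on P is -1.21, so the price elasticity of demand is -1.21.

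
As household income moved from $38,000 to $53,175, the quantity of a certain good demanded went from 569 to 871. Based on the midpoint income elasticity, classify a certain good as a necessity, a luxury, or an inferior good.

luxury

%ΔQ = (871 − 569)/[(569+871)/2] = 302/720 ≈ 0.4194.
%ΔY = (53,175 − 38,000)/[(38,000+53,175)/2] = 15175/45587.5 ≈ 0.3329.
E_I = %ΔQ/%ΔY ≈ 1.260.
E_I > 1: normal good (luxury).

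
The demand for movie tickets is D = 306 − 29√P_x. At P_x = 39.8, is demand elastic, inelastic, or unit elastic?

inelastic

At P_x = 39.8, D = 123.047.
dD/dP_x = −29/(2√P_x) = −29/(2·6.3087).
Point elasticity E = (dD/dP_x)·(P_x/D) = -2.2984 × 39.8/123.047 ≈ -0.743.
|E| ≈ 0.743 < 1, so demand is inelastic.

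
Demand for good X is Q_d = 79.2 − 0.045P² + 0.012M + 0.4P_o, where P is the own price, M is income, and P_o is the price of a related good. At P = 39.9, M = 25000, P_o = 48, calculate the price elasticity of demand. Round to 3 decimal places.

-0.438

Q_d = 79.2 − 0.045(39.9)² + 0.012(25000) + 0.4(48) = 79.2 − 71.6405 + 300 + 19.2 = 326.7596.
∂Q_d/∂P = −2·0.045·P = -3.591, so E_p = -3.591·(39.9/326.7596) ≈ -0.438.
|E_p| < 1: demand is inelastic.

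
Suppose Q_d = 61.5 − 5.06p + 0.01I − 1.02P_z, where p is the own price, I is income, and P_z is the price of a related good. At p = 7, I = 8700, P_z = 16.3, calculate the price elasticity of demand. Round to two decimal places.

-0.37

At the given point, Q_d = 61.5 − 5.06(7) + 0.01(8700) − 1.02(16.3) = 61.5 − 35.42 + 87 − 16.626 = 96.454.
∂Q_d/∂p = −5.06, so E_p = (−5.06)·(7/96.454) ≈ -0.37.
|E_p| < 1: demand is inelastic.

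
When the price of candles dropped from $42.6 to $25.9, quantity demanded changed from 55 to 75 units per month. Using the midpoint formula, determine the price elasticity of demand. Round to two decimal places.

-0.63

%Δq = (75 − 55)/[(55 + 75)/2] = 20/65 ≈ 0.3077.
%Δp = (25.9 − 42.6)/[(42.6 + 25.9)/2] = -16.7/34.25 ≈ -0.4876.
Arc elasticity E = %Δq/%Δp ≈ 0.3077/-0.4876 ≈ -0.63.
|E| < 1: demand is inelastic over this range.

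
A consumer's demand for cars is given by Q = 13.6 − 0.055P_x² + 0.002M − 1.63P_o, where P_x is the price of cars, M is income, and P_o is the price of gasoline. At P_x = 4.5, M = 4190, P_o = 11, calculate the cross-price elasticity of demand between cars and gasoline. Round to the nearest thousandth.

-6.106

First evaluate Q: 13.6 − 0.055(4.5)² + 0.002(4190) − 1.63(11) = 13.6 − 1.1138 + 8.38 − 17.93 = 2.9363.
∂Q/∂P_o = −1.63, so E_xy = -1.63·(11/2.9363) ≈ -6.106.
E_xy < 0: the goods are complements.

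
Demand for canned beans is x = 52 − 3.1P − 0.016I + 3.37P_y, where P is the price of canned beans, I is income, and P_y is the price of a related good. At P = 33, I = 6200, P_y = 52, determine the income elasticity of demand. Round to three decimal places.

-3.854

First evaluate x: 52 − 3.1(33) − 0.016(6200) + 3.37(52) = 52 − 102.3 − 99.2 + 175.24 = 25.74.
∂x/∂I = −0.016, so E_I = -0.016·(6200/25.74) ≈ -3.854.
E_I < 0: inferior good.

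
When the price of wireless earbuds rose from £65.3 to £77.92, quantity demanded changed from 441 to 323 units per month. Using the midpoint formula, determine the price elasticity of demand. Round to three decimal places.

%ΔQ = (323 − 441)/[(441 + 323)/2] = -118/382 ≈ -0.3089.
%ΔP = (77.92 − 65.3)/[(65.3 + 77.92)/2] = 12.62/71.61 ≈ 0.1762.
Arc elasticity E = %ΔQ/%ΔP ≈ -0.3089/0.1762 ≈ -1.753.
|E| > 1: demand is elastic over this range.

-1.753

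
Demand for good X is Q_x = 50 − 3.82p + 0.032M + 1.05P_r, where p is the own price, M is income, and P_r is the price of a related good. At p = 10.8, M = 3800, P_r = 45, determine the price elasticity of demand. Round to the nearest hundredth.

-0.23

At the given point, Q_x = 50 − 3.82(10.8) + 0.032(3800) + 1.05(45) = 50 − 41.256 + 121.6 + 47.25 = 177.594.
∂Q_x/∂p = −3.82, so E_p = (−3.82)·(10.8/177.594) ≈ -0.23.
|E_p| < 1: demand is inelastic.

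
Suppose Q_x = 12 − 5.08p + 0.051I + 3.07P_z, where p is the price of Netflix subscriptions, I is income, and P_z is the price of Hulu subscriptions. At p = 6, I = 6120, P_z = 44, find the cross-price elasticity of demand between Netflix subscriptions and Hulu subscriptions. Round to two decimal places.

0.32

Substituting, Q_x = 12 − 5.08(6) + 0.051(6120) + 3.07(44) = 12 − 30.48 + 312.12 + 135.08 = 428.72.
∂Q_x/∂P_z = +3.07, so E_xy = 3.07·(44/428.72) ≈ 0.32.
E_xy > 0: the goods are substitutes.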